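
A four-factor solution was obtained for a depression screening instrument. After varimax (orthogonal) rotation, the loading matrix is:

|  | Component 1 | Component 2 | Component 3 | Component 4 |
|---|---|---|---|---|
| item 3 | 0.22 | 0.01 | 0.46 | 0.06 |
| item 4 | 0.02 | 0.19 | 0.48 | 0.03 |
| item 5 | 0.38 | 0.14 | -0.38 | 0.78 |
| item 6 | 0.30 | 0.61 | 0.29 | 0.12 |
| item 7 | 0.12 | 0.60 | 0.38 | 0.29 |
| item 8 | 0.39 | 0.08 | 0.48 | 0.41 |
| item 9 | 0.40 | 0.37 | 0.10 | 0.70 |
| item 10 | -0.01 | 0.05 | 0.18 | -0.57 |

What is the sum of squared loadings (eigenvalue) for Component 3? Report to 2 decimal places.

SS loadings for Component 3 = 0.46² + 0.48² + (-0.38)² + 0.29² + 0.38² + 0.48² + 0.10² + 0.18² = 0.2116 + 0.2304 + 0.1444 + 0.0841 + 0.1444 + 0.2304 + 0.0100 + 0.0324 = 1.0877

1.09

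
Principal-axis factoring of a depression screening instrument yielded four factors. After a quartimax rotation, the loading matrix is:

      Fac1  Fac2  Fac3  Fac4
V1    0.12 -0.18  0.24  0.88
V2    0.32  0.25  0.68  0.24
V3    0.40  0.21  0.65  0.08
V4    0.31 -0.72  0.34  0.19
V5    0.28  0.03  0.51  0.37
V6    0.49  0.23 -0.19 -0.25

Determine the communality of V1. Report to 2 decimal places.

0.88

h² = 0.12² + (-0.18)² + 0.24² + 0.88² = 0.0144 + 0.0324 + 0.0576 + 0.7744 = 0.8788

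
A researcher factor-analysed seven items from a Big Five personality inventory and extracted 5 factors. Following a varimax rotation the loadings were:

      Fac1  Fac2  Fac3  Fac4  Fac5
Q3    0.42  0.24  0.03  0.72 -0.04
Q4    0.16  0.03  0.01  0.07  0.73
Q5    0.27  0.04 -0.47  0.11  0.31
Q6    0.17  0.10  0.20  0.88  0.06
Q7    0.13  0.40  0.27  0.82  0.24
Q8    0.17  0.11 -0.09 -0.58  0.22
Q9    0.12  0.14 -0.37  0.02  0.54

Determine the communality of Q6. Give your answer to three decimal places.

0.857

h² = 0.17² + 0.10² + 0.20² + 0.88² + 0.06² = 0.0289 + 0.0100 + 0.0400 + 0.7744 + 0.0036 = 0.8569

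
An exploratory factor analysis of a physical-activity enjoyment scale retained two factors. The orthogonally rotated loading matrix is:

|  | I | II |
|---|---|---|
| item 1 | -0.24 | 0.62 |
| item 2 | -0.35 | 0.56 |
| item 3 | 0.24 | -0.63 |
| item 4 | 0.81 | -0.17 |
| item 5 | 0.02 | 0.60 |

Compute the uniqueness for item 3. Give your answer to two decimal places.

0.55

h² = 0.24² + (-0.63)² = 0.0576 + 0.3969 = 0.4545
Uniqueness u² = 1 − h² = 1 − 0.4545 = 0.5455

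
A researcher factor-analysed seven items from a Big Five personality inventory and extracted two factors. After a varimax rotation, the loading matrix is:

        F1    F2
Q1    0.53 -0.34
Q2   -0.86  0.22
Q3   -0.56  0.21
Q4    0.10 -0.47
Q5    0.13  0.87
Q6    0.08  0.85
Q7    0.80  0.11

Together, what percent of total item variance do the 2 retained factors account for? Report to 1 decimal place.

SS loadings by factor: 2.0074, 1.9205; total = 3.9279.
Total variance with 7 standardized items is 7, so the solution explains 3.9279/7 = 0.5611 = 56.11%.

56.1%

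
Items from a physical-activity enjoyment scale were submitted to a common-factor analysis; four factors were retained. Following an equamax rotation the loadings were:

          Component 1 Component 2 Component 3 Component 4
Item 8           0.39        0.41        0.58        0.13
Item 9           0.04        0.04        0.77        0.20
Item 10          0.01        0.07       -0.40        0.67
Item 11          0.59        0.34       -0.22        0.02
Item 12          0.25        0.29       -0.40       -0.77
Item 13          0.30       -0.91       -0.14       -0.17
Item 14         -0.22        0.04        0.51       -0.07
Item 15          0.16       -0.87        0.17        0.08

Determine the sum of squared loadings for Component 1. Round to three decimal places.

SS loadings for Component 1 = 0.39² + 0.04² + 0.01² + 0.59² + 0.25² + 0.30² + (-0.22)² + 0.16² = 0.1521 + 0.0016 + 0.0001 + 0.3481 + 0.0625 + 0.0900 + 0.0484 + 0.0256 = 0.7284

0.728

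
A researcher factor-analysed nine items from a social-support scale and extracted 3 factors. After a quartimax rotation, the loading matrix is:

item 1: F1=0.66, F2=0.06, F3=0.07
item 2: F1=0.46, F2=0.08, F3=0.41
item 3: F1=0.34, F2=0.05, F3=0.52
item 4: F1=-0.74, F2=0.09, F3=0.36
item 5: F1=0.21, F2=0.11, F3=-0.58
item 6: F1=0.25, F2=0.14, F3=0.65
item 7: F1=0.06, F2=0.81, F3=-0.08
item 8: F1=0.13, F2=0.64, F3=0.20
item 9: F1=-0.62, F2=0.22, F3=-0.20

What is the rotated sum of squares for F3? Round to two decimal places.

SS loadings for F3 = 0.07² + 0.41² + 0.52² + 0.36² + (-0.58)² + 0.65² + (-0.08)² + 0.20² + (-0.20)² = 0.0049 + 0.1681 + 0.2704 + 0.1296 + 0.3364 + 0.4225 + 0.0064 + 0.0400 + 0.0400 = 1.4183

1.42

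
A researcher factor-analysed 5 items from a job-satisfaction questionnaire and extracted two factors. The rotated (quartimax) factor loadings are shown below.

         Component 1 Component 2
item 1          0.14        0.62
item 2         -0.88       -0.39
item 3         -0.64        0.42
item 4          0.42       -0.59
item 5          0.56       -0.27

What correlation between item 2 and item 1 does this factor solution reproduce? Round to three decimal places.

-0.365

r̂ = Σ λ_i·λ_j across factors = (-0.88)(0.14) + (-0.39)(0.62)
  = -0.1232 -0.2418 = -0.3650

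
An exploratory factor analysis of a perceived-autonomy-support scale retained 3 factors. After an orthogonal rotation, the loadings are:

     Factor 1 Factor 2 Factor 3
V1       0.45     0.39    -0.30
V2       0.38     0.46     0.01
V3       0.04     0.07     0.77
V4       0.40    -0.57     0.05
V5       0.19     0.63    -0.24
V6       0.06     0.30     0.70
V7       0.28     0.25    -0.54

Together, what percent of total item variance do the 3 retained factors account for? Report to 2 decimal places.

Communalities: 0.4446, 0.3561, 0.5994, 0.4874, 0.4906, 0.5836, 0.4325; Σh² = 3.3942.
Total variance with 7 standardized items is 7, so the solution explains 3.3942/7 = 0.4849 = 48.49%.

48.49%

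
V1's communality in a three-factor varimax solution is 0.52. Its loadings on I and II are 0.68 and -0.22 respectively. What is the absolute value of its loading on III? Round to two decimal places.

0.10

Under orthogonal rotation h² = Σλ², so λ_III² = h² − (0.5108) = 0.52 − 0.5108 = 0.0092.
|λ| = √0.0092 = 0.0959.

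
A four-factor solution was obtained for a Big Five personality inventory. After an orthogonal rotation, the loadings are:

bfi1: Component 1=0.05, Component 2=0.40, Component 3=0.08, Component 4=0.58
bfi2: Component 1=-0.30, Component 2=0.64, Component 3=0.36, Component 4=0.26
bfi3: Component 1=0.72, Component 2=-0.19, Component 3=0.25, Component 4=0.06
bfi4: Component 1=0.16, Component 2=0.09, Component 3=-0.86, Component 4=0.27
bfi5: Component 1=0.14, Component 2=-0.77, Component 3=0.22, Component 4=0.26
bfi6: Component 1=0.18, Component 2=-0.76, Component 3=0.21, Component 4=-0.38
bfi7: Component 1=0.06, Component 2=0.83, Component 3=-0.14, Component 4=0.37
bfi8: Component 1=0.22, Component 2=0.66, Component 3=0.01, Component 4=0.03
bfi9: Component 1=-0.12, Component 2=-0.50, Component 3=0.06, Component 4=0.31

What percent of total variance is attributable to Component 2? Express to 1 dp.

35.1%

SS loadings for Component 2 = 0.40² + 0.64² + (-0.19)² + 0.09² + (-0.77)² + (-0.76)² + 0.83² + 0.66² + (-0.50)² = 3.1588
With 9 standardized items, total variance = 9. Proportion = 3.1588/9 = 0.3510 → 35.10%.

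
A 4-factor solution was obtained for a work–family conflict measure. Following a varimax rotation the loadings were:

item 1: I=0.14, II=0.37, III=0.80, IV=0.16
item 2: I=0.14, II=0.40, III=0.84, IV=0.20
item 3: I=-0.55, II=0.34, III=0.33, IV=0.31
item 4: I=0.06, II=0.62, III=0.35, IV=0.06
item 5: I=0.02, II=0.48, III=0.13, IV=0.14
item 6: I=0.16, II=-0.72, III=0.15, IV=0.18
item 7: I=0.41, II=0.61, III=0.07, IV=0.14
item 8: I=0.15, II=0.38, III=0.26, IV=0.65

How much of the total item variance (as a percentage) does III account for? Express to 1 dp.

SS loadings for III = 0.80² + 0.84² + 0.33² + 0.35² + 0.13² + 0.15² + 0.07² + 0.26² = 1.6889
With 8 standardized items, total variance = 8. Proportion = 1.6889/8 = 0.2111 → 21.11%.

21.1%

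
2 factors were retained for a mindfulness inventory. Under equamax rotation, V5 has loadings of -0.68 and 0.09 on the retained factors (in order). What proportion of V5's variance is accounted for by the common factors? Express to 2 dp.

0.47

h² = (-0.68)² + 0.09² = 0.4624 + 0.0081 = 0.4705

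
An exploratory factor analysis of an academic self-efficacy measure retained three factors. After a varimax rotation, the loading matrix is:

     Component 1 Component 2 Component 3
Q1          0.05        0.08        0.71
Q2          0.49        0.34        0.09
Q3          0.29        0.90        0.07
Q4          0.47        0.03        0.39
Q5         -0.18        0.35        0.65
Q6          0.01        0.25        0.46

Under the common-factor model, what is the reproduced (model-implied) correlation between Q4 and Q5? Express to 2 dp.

0.18

r̂ = Σ λ_i·λ_j across factors = (0.47)(-0.18) + (0.03)(0.35) + (0.39)(0.65)
  = -0.0846 +0.0105 +0.2535 = 0.1794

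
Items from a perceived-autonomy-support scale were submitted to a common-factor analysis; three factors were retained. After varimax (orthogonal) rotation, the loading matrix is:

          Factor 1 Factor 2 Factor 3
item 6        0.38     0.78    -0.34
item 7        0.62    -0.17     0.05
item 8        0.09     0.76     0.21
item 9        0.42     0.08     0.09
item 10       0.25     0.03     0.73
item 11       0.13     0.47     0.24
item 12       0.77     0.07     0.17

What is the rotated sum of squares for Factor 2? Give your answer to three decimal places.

SS loadings for Factor 2 = 0.78² + (-0.17)² + 0.76² + 0.08² + 0.03² + 0.47² + 0.07² = 0.6084 + 0.0289 + 0.5776 + 0.0064 + 0.0009 + 0.2209 + 0.0049 = 1.4480

1.448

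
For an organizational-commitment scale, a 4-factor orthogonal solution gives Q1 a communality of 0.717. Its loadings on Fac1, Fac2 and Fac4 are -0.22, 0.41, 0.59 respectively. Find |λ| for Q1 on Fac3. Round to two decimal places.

Under orthogonal rotation h² = Σλ², so λ_Fac3² = h² − (0.5646) = 0.717 − 0.5646 = 0.1524.
|λ| = √0.1524 = 0.3904.

0.39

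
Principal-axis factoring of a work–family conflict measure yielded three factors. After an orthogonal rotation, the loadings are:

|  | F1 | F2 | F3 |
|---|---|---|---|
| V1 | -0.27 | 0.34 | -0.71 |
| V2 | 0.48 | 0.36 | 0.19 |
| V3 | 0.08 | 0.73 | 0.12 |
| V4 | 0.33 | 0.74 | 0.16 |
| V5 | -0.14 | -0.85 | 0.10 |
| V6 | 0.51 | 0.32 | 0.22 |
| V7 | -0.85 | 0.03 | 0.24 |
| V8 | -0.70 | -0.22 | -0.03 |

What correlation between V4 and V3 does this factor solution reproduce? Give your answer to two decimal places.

0.59

r̂ = Σ λ_i·λ_j across factors = (0.33)(0.08) + (0.74)(0.73) + (0.16)(0.12)
  = +0.0264 +0.5402 +0.0192 = 0.5858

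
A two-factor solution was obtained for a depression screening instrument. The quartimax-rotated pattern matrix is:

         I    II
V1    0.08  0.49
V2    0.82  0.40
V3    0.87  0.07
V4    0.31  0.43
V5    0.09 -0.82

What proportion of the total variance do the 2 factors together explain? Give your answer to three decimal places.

0.560

Communalities: 0.2465, 0.8324, 0.7618, 0.2810, 0.6805; Σh² = 2.8022.
Total variance with 5 standardized items is 5, so the solution explains 2.8022/5 = 0.5604.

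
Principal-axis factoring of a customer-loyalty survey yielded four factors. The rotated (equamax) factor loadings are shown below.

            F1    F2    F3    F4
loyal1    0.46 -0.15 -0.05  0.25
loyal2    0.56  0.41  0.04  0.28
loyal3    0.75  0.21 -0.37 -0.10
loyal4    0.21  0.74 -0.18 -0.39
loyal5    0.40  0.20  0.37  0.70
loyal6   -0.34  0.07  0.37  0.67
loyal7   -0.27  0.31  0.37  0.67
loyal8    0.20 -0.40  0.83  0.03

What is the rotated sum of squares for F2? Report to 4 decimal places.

1.0833

SS loadings for F2 = (-0.15)² + 0.41² + 0.21² + 0.74² + 0.20² + 0.07² + 0.31² + (-0.40)² = 0.0225 + 0.1681 + 0.0441 + 0.5476 + 0.0400 + 0.0049 + 0.0961 + 0.1600 = 1.0833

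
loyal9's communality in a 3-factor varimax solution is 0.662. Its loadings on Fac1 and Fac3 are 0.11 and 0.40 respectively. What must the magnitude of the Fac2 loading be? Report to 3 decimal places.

0.700

Under orthogonal rotation h² = Σλ², so λ_Fac2² = h² − (0.1721) = 0.662 − 0.1721 = 0.4899.
|λ| = √0.4899 = 0.6999.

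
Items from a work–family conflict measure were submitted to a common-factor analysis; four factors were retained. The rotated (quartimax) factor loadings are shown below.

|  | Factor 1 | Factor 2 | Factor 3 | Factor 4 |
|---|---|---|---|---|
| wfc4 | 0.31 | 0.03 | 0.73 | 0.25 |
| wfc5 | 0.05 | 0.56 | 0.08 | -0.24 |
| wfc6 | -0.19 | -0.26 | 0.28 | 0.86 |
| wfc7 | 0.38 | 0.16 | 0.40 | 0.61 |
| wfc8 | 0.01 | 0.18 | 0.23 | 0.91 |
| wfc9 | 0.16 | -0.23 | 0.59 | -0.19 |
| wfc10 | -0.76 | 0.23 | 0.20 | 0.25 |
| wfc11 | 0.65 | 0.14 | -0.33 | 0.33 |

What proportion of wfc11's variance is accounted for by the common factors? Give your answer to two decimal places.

h² = 0.65² + 0.14² + (-0.33)² + 0.33² = 0.4225 + 0.0196 + 0.1089 + 0.1089 = 0.6599

0.66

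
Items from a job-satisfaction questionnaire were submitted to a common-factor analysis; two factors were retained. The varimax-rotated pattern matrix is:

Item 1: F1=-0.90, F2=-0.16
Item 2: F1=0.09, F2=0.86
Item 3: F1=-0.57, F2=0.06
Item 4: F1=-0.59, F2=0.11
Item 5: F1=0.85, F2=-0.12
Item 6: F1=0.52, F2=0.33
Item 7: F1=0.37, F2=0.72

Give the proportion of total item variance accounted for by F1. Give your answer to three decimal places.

SS loadings for F1 = (-0.90)² + 0.09² + (-0.57)² + (-0.59)² + 0.85² + 0.52² + 0.37² = 2.6209
Proportion of variance = 2.6209 / 7 = 0.3744.

0.374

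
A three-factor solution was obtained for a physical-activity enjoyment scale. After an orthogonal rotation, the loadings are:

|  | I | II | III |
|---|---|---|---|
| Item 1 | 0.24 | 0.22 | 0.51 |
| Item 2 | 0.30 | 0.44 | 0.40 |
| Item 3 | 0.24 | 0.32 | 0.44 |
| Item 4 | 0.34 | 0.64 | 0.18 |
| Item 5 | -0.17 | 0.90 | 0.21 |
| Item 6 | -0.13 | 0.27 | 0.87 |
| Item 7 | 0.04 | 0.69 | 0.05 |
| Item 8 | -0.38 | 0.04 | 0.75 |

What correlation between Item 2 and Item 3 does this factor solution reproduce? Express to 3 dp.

0.389

r̂ = Σ λ_i·λ_j across factors = (0.30)(0.24) + (0.44)(0.32) + (0.40)(0.44)
  = +0.0720 +0.1408 +0.1760 = 0.3888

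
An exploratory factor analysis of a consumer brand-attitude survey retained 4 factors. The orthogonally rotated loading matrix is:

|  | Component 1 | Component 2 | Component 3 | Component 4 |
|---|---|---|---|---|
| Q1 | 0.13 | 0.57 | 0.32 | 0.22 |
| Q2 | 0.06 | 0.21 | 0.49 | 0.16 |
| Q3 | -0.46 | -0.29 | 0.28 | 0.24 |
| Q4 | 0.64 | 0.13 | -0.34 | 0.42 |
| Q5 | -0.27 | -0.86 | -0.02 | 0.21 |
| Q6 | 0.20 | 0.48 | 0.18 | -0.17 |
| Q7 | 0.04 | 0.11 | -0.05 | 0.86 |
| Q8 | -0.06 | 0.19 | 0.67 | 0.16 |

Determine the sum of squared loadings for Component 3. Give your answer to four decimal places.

1.0207

SS loadings for Component 3 = 0.32² + 0.49² + 0.28² + (-0.34)² + (-0.02)² + 0.18² + (-0.05)² + 0.67² = 0.1024 + 0.2401 + 0.0784 + 0.1156 + 0.0004 + 0.0324 + 0.0025 + 0.4489 = 1.0207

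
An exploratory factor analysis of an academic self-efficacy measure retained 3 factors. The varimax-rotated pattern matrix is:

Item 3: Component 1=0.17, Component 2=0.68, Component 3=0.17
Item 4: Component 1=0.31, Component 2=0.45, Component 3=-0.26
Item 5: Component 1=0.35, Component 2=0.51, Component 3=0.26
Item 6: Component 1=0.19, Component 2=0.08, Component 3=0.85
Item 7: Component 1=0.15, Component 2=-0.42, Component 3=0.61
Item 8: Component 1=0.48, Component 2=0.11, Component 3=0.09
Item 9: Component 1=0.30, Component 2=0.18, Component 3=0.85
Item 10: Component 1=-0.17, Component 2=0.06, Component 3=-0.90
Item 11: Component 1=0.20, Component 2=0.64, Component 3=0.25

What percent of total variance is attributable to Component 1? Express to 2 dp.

7.73%

SS loadings for Component 1 = 0.17² + 0.31² + 0.35² + 0.19² + 0.15² + 0.48² + 0.30² + (-0.17)² + 0.20² = 0.6954
With 9 standardized items, total variance = 9. Proportion = 0.6954/9 = 0.0773 → 7.73%.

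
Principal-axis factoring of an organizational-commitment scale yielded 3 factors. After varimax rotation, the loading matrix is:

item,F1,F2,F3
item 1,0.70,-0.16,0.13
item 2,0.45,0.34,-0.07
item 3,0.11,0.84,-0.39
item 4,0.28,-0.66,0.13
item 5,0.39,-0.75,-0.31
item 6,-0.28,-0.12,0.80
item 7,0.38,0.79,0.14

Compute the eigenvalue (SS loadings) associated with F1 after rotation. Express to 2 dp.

1.16

SS loadings for F1 = 0.70² + 0.45² + 0.11² + 0.28² + 0.39² + (-0.28)² + 0.38² = 0.4900 + 0.2025 + 0.0121 + 0.0784 + 0.1521 + 0.0784 + 0.1444 = 1.1579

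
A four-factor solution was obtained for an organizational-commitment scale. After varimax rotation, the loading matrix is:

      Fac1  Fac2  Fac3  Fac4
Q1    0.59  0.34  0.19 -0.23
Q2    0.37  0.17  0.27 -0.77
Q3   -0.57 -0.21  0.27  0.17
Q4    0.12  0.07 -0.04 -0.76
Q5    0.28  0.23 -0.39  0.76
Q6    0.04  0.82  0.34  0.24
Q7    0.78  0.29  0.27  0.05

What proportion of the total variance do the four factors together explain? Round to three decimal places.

0.704

Communalities: 0.5527, 0.8316, 0.4708, 0.5985, 0.8610, 0.8472, 0.7679; Σh² = 4.9297.
Total variance with 7 standardized items is 7, so the solution explains 4.9297/7 = 0.7042.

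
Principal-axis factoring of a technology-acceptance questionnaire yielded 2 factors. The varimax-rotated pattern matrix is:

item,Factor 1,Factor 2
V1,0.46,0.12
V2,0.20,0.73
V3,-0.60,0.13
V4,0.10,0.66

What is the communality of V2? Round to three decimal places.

h² = 0.20² + 0.73² = 0.0400 + 0.5329 = 0.5729

0.573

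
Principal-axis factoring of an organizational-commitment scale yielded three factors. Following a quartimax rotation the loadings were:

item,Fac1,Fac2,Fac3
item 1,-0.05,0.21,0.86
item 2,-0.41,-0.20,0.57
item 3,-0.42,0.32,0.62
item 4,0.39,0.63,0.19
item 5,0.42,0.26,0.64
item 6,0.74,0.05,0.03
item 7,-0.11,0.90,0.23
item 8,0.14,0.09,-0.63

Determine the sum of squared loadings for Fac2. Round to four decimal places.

1.4716

SS loadings for Fac2 = 0.21² + (-0.20)² + 0.32² + 0.63² + 0.26² + 0.05² + 0.90² + 0.09² = 0.0441 + 0.0400 + 0.1024 + 0.3969 + 0.0676 + 0.0025 + 0.8100 + 0.0081 = 1.4716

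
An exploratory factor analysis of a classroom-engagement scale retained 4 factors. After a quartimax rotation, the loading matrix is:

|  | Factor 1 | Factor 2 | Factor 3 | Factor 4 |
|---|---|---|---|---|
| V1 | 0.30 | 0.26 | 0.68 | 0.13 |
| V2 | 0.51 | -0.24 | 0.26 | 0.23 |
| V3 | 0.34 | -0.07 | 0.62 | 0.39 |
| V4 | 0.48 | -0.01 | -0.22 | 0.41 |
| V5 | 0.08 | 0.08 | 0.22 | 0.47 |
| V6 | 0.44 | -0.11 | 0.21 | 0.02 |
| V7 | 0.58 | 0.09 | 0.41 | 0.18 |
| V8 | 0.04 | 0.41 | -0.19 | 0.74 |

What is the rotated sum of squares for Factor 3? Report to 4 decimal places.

SS loadings for Factor 3 = 0.68² + 0.26² + 0.62² + (-0.22)² + 0.22² + 0.21² + 0.41² + (-0.19)² = 0.4624 + 0.0676 + 0.3844 + 0.0484 + 0.0484 + 0.0441 + 0.1681 + 0.0361 = 1.2595

1.2595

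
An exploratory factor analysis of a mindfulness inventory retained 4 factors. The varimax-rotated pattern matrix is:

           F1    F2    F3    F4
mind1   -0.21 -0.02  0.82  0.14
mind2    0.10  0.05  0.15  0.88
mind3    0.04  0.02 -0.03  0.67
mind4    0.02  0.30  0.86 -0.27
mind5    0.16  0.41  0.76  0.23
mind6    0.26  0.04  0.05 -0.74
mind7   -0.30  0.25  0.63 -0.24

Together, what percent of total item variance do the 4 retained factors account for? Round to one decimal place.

70.7%

Communalities: 0.7365, 0.8094, 0.4518, 0.9029, 0.8242, 0.6193, 0.6070; Σh² = 4.9511.
Total variance with 7 standardized items is 7, so the solution explains 4.9511/7 = 0.7073 = 70.73%.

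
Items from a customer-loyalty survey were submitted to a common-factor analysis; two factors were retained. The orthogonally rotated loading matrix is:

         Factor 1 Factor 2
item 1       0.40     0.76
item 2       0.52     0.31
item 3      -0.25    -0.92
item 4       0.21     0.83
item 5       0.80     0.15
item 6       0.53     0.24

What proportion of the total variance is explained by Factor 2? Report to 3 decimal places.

SS loadings for Factor 2 = 0.76² + 0.31² + (-0.92)² + 0.83² + 0.15² + 0.24² = 2.2891
Proportion of variance = 2.2891 / 6 = 0.3815.

0.382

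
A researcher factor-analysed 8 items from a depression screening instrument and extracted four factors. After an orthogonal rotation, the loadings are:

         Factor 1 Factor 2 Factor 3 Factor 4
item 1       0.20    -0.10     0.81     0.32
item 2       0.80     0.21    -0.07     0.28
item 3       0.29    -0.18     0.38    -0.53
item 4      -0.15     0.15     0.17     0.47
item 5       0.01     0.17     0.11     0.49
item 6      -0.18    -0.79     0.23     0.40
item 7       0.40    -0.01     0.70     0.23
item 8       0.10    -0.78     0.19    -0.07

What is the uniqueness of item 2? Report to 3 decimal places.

h² = 0.80² + 0.21² + (-0.07)² + 0.28² = 0.6400 + 0.0441 + 0.0049 + 0.0784 = 0.7674
Uniqueness u² = 1 − h² = 1 − 0.7674 = 0.2326

0.233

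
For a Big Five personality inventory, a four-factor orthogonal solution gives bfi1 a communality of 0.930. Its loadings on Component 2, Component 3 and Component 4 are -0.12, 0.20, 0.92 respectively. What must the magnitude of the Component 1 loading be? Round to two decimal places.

0.17

Under orthogonal rotation h² = Σλ², so λ_Component 1² = h² − (0.9008) = 0.930 − 0.9008 = 0.0292.
|λ| = √0.0292 = 0.1709.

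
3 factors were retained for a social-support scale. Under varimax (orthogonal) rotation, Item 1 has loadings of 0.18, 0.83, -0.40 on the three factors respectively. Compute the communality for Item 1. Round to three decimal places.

h² = 0.18² + 0.83² + (-0.40)² = 0.0324 + 0.6889 + 0.1600 = 0.8813

0.881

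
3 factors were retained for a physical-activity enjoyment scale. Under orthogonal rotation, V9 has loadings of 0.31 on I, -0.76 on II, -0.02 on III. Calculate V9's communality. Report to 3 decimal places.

0.674

h² = 0.31² + (-0.76)² + (-0.02)² = 0.0961 + 0.5776 + 0.0004 = 0.6741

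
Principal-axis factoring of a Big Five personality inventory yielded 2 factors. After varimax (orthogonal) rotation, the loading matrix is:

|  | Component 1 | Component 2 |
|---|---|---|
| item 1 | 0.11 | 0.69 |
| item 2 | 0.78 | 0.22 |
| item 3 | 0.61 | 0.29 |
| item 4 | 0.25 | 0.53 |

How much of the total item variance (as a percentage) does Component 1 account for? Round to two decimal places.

SS loadings for Component 1 = 0.11² + 0.78² + 0.61² + 0.25² = 1.0551
With 4 standardized items, total variance = 4. Proportion = 1.0551/4 = 0.2638 → 26.38%.

26.38%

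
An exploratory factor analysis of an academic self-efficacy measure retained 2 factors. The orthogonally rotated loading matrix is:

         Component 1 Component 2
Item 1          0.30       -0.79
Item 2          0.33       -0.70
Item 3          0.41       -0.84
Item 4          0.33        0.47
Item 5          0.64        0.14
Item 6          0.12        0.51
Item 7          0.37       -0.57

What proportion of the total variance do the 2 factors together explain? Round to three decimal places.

0.526

SS loadings by factor: 1.0368, 2.6452; total = 3.6820.
Total variance with 7 standardized items is 7, so the solution explains 3.6820/7 = 0.5260.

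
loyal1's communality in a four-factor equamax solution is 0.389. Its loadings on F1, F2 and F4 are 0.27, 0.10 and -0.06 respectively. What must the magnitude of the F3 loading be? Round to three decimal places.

0.550

Under orthogonal rotation h² = Σλ², so λ_F3² = h² − (0.0865) = 0.389 − 0.0865 = 0.3025.
|λ| = √0.3025 = 0.5500.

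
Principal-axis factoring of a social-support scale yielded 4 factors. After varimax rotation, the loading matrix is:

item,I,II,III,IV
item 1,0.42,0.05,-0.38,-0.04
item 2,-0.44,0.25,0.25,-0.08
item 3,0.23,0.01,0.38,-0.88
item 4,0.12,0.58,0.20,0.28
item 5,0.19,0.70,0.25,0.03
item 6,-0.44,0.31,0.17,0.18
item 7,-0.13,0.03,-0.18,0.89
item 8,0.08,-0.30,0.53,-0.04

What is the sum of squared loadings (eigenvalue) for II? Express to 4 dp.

1.0785

SS loadings for II = 0.05² + 0.25² + 0.01² + 0.58² + 0.70² + 0.31² + 0.03² + (-0.30)² = 0.0025 + 0.0625 + 0.0001 + 0.3364 + 0.4900 + 0.0961 + 0.0009 + 0.0900 = 1.0785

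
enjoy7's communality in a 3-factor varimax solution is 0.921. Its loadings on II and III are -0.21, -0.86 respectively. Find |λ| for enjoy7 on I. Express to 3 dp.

Under orthogonal rotation h² = Σλ², so λ_I² = h² − (0.7837) = 0.921 − 0.7837 = 0.1373.
|λ| = √0.1373 = 0.3705.

0.371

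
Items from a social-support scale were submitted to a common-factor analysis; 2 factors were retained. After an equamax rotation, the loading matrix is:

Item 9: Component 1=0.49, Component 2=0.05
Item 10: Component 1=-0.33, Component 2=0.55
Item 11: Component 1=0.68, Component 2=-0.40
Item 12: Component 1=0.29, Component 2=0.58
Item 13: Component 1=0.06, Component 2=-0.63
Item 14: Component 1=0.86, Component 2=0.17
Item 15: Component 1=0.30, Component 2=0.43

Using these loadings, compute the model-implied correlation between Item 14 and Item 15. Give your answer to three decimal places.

0.331

r̂ = Σ λ_i·λ_j across factors = (0.86)(0.30) + (0.17)(0.43)
  = +0.2580 +0.0731 = 0.3311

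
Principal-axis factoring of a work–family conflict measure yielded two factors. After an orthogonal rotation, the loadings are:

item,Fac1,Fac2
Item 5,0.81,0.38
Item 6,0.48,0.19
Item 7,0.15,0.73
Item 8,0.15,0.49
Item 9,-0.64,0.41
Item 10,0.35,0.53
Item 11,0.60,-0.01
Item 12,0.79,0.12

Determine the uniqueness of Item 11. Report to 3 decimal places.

h² = 0.60² + (-0.01)² = 0.3600 + 0.0001 = 0.3601
Uniqueness u² = 1 − h² = 1 − 0.3601 = 0.6399

0.640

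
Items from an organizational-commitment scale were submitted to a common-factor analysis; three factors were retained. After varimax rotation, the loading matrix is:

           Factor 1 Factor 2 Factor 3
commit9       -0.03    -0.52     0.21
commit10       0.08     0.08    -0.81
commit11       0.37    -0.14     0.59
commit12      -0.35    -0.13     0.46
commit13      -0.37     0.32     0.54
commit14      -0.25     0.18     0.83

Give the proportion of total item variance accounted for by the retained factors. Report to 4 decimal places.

0.5258

Communalities: 0.3154, 0.6689, 0.5046, 0.3510, 0.5309, 0.7838; Σh² = 3.1546.
Total variance with 6 standardized items is 6, so the solution explains 3.1546/6 = 0.5258.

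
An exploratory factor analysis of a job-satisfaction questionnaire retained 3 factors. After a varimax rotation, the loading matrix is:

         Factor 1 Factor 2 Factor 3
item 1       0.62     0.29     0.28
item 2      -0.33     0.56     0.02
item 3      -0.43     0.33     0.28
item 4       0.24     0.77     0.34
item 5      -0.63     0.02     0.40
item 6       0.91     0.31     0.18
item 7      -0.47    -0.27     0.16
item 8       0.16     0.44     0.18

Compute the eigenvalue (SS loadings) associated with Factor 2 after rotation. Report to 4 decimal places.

SS loadings for Factor 2 = 0.29² + 0.56² + 0.33² + 0.77² + 0.02² + 0.31² + (-0.27)² + 0.44² = 0.0841 + 0.3136 + 0.1089 + 0.5929 + 0.0004 + 0.0961 + 0.0729 + 0.1936 = 1.4625

1.4625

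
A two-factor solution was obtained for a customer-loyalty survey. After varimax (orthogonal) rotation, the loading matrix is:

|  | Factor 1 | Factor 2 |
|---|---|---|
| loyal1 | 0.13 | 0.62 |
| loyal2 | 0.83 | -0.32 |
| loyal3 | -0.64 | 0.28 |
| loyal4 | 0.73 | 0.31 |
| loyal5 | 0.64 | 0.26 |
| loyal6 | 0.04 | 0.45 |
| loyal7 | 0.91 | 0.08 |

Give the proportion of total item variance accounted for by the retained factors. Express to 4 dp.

0.5465

Communalities: 0.4013, 0.7913, 0.4880, 0.6290, 0.4772, 0.2041, 0.8345; Σh² = 3.8254.
Total variance with 7 standardized items is 7, so the solution explains 3.8254/7 = 0.5465.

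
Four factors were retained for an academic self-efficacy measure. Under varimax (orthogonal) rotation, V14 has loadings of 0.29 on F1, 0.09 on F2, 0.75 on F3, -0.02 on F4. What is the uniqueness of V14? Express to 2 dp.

h² = 0.29² + 0.09² + 0.75² + (-0.02)² = 0.0841 + 0.0081 + 0.5625 + 0.0004 = 0.6551
Uniqueness u² = 1 − h² = 1 − 0.6551 = 0.3449

0.34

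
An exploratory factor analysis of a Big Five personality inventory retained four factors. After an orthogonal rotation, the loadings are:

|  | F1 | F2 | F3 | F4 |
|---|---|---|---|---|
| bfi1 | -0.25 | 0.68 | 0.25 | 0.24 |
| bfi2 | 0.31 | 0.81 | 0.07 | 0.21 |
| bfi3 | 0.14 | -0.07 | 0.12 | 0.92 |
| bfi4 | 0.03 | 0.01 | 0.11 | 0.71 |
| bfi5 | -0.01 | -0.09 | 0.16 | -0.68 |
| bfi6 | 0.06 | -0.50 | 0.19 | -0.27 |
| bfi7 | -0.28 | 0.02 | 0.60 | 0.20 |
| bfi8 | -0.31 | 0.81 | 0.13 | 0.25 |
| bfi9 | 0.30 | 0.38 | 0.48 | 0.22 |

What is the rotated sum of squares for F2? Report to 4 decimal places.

2.1825

SS loadings for F2 = 0.68² + 0.81² + (-0.07)² + 0.01² + (-0.09)² + (-0.50)² + 0.02² + 0.81² + 0.38² = 0.4624 + 0.6561 + 0.0049 + 0.0001 + 0.0081 + 0.2500 + 0.0004 + 0.6561 + 0.1444 = 2.1825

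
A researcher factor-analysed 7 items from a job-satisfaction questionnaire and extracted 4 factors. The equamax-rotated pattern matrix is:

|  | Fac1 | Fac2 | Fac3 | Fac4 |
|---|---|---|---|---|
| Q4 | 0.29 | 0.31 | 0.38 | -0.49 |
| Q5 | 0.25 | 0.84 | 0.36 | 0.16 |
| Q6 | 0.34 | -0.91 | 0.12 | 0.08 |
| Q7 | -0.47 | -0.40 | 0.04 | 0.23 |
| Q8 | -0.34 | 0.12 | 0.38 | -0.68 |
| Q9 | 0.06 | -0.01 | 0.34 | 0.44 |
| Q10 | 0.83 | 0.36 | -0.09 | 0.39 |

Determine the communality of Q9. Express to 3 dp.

h² = 0.06² + (-0.01)² + 0.34² + 0.44² = 0.0036 + 0.0001 + 0.1156 + 0.1936 = 0.3129

0.313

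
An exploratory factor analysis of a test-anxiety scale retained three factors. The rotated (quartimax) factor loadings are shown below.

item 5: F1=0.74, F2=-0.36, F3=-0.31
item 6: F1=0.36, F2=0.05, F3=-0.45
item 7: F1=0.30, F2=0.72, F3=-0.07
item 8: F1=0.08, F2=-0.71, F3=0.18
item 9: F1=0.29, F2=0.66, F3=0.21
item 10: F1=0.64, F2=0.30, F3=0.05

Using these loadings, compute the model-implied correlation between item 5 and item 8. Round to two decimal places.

0.26

r̂ = Σ λ_i·λ_j across factors = (0.74)(0.08) + (-0.36)(-0.71) + (-0.31)(0.18)
  = +0.0592 +0.2556 -0.0558 = 0.2590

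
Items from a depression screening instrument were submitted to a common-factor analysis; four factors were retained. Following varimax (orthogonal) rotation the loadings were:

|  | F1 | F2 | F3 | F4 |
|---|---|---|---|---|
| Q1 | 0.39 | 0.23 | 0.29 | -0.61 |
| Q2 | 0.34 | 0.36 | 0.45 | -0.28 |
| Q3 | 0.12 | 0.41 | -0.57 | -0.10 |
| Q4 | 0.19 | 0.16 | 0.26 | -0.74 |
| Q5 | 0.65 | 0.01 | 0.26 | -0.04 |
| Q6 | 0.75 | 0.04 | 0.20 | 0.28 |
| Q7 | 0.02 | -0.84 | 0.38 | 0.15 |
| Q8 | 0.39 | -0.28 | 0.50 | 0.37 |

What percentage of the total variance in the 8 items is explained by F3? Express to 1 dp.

SS loadings for F3 = 0.29² + 0.45² + (-0.57)² + 0.26² + 0.26² + 0.20² + 0.38² + 0.50² = 1.1811
With 8 standardized items, total variance = 8. Proportion = 1.1811/8 = 0.1476 → 14.76%.

14.8%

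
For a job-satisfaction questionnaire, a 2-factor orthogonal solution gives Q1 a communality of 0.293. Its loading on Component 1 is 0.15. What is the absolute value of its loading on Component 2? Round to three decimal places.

Under orthogonal rotation h² = Σλ², so λ_Component 2² = h² − (0.0225) = 0.293 − 0.0225 = 0.2705.
|λ| = √0.2705 = 0.5201.

0.520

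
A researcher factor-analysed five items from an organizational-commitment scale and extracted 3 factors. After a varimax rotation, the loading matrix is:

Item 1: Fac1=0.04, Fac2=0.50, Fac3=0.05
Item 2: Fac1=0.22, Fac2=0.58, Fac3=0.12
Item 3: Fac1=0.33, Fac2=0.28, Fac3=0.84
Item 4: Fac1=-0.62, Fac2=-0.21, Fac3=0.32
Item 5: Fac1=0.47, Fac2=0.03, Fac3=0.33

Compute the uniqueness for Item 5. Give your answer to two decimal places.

0.67

h² = 0.47² + 0.03² + 0.33² = 0.2209 + 0.0009 + 0.1089 = 0.3307
Uniqueness u² = 1 − h² = 1 − 0.3307 = 0.6693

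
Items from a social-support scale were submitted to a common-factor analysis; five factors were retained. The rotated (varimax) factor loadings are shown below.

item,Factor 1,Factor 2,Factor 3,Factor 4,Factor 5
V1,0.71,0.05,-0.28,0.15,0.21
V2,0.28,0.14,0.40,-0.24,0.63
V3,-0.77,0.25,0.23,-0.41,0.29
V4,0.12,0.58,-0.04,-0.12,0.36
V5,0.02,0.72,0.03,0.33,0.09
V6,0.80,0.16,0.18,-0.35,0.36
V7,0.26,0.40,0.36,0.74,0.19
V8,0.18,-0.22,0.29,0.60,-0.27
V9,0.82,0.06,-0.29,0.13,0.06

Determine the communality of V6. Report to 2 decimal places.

h² = 0.80² + 0.16² + 0.18² + (-0.35)² + 0.36² = 0.6400 + 0.0256 + 0.0324 + 0.1225 + 0.1296 = 0.9501

0.95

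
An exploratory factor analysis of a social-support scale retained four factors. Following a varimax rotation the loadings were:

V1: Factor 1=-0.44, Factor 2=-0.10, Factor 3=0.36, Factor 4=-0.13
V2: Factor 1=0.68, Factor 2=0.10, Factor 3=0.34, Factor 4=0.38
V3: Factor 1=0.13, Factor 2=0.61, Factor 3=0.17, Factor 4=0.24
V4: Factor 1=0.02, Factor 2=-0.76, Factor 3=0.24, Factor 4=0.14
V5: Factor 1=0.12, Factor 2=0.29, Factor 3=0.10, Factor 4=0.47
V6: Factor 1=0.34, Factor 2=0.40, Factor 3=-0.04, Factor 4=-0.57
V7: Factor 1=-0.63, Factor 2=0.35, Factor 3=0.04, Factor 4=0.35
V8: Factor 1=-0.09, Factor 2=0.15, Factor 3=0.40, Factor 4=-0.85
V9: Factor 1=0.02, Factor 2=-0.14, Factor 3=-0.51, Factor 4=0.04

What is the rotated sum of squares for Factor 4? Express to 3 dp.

1.631

SS loadings for Factor 4 = (-0.13)² + 0.38² + 0.24² + 0.14² + 0.47² + (-0.57)² + 0.35² + (-0.85)² + 0.04² = 0.0169 + 0.1444 + 0.0576 + 0.0196 + 0.2209 + 0.3249 + 0.1225 + 0.7225 + 0.0016 = 1.6309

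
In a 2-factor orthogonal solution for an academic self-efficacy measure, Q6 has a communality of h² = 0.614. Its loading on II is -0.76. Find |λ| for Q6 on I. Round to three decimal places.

Under orthogonal rotation h² = Σλ², so λ_I² = h² − (0.5776) = 0.614 − 0.5776 = 0.0364.
|λ| = √0.0364 = 0.1908.

0.191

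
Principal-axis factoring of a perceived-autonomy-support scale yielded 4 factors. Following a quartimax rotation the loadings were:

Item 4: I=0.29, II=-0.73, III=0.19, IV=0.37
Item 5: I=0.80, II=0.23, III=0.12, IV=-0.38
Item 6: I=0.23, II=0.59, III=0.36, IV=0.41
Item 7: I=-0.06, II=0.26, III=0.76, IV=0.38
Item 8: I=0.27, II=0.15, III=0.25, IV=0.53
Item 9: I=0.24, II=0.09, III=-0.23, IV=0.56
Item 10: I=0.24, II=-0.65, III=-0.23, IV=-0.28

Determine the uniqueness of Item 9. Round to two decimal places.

0.57

h² = 0.24² + 0.09² + (-0.23)² + 0.56² = 0.0576 + 0.0081 + 0.0529 + 0.3136 = 0.4322
Uniqueness u² = 1 − h² = 1 − 0.4322 = 0.5678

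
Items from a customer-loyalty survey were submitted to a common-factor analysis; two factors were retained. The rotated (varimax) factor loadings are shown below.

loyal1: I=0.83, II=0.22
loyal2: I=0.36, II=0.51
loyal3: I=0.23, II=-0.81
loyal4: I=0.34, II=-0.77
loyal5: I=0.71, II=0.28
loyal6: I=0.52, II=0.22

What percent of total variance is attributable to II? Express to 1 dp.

SS loadings for II = 0.22² + 0.51² + (-0.81)² + (-0.77)² + 0.28² + 0.22² = 1.6843
With 6 standardized items, total variance = 6. Proportion = 1.6843/6 = 0.2807 → 28.07%.

28.1%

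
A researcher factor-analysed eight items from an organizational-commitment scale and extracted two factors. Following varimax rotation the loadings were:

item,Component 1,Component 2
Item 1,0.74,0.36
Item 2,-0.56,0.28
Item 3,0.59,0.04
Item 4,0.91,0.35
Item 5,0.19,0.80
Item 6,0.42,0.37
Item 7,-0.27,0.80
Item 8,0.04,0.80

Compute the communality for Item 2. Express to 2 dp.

0.39

h² = (-0.56)² + 0.28² = 0.3136 + 0.0784 = 0.3920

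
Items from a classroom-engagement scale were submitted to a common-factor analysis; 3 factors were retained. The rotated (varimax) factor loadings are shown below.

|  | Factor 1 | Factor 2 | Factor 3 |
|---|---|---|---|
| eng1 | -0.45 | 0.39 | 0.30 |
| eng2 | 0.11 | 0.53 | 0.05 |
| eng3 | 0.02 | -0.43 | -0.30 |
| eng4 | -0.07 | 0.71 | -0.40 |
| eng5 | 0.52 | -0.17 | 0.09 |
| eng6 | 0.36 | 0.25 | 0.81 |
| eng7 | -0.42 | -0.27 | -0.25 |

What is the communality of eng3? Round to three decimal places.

0.275

h² = 0.02² + (-0.43)² + (-0.30)² = 0.0004 + 0.1849 + 0.0900 = 0.2753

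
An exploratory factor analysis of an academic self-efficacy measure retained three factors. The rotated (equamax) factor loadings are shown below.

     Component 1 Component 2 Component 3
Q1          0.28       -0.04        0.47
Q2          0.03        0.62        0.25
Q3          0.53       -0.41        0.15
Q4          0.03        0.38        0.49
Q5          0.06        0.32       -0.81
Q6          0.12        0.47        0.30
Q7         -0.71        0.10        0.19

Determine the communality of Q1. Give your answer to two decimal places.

h² = 0.28² + (-0.04)² + 0.47² = 0.0784 + 0.0016 + 0.2209 = 0.3009

0.30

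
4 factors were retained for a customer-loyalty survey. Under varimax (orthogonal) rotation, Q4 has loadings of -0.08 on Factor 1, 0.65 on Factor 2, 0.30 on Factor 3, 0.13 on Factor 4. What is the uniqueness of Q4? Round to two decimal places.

h² = (-0.08)² + 0.65² + 0.30² + 0.13² = 0.0064 + 0.4225 + 0.0900 + 0.0169 = 0.5358
Uniqueness u² = 1 − h² = 1 − 0.5358 = 0.4642

0.46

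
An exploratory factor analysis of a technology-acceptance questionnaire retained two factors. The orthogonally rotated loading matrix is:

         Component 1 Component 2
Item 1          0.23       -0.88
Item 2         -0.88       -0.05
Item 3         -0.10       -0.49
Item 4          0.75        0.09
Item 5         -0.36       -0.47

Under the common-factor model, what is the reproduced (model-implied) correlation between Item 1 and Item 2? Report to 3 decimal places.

-0.158

r̂ = Σ λ_i·λ_j across factors = (0.23)(-0.88) + (-0.88)(-0.05)
  = -0.2024 +0.0440 = -0.1584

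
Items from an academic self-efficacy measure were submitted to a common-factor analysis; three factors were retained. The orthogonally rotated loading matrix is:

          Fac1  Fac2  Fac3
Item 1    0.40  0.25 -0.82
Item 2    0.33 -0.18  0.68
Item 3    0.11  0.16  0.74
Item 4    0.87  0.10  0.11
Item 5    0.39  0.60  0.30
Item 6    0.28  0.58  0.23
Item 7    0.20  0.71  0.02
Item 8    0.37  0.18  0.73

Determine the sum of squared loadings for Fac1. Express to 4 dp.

SS loadings for Fac1 = 0.40² + 0.33² + 0.11² + 0.87² + 0.39² + 0.28² + 0.20² + 0.37² = 0.1600 + 0.1089 + 0.0121 + 0.7569 + 0.1521 + 0.0784 + 0.0400 + 0.1369 = 1.4453

1.4453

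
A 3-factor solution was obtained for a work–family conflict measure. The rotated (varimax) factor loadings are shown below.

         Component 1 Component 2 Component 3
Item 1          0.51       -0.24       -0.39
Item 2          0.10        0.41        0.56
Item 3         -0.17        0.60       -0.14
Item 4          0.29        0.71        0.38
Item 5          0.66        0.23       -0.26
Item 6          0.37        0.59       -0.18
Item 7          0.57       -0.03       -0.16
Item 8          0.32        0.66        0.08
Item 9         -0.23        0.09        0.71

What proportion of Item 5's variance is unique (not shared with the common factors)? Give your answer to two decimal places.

h² = 0.66² + 0.23² + (-0.26)² = 0.4356 + 0.0529 + 0.0676 = 0.5561
Uniqueness u² = 1 − h² = 1 − 0.5561 = 0.4439

0.44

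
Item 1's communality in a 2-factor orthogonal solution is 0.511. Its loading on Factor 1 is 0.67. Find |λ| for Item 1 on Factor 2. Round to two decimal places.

Under orthogonal rotation h² = Σλ², so λ_Factor 2² = h² − (0.4489) = 0.511 − 0.4489 = 0.0621.
|λ| = √0.0621 = 0.2492.

0.25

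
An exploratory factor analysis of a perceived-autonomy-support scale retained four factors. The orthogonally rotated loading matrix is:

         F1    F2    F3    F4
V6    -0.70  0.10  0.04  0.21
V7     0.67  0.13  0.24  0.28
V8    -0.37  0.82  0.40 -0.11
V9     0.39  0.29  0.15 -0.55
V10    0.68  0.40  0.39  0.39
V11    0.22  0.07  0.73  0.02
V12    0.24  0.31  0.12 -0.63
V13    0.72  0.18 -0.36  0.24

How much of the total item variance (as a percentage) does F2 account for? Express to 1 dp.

SS loadings for F2 = 0.10² + 0.13² + 0.82² + 0.29² + 0.40² + 0.07² + 0.31² + 0.18² = 1.0768
With 8 standardized items, total variance = 8. Proportion = 1.0768/8 = 0.1346 → 13.46%.

13.5%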